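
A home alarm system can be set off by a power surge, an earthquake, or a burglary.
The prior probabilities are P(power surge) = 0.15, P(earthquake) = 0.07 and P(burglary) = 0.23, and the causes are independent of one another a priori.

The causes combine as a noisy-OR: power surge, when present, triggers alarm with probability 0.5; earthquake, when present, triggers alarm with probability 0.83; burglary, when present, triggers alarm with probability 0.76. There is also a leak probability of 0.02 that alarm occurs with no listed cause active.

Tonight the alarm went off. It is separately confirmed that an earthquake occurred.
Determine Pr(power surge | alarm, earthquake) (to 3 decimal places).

Under noisy-OR, P(alarm | causes) = 1 − (1−0.02)·∏(1−qᵢ) over the active causes.
P(alarm | earthquake) = 0.8334×0.85×0.77 + 0.960016×0.85×0.23 + 0.9167×0.15×0.77 + 0.980008×0.15×0.23 = 0.545460 + 0.187683 + 0.105879 + 0.033810 = 0.872832
Restricting to configurations with power surge present: 0.105879 + 0.033810 = 0.139689.
P(power surge | alarm, earthquake) = 0.139689 / 0.872832 ≈ 0.160

Pr(power surge | alarm, earthquake) ≈ 0.160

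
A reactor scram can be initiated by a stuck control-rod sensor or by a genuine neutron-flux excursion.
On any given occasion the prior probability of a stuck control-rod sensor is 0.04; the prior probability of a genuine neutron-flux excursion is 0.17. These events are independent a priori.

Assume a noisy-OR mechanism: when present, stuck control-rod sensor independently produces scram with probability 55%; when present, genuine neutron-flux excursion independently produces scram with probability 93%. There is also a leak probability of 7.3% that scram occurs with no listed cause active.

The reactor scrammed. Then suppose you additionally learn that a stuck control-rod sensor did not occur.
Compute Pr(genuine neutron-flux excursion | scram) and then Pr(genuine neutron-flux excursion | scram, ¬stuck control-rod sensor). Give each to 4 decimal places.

Pr(genuine neutron-flux excursion | scram) ≈ 0.6725; Pr(genuine neutron-flux excursion | scram, ¬stuck control-rod sensor) ≈ 0.7240

Under noisy-OR, P(scram | causes) = 1 − (1−0.073)·∏(1−qᵢ) over the active causes.
Sum P(scram|·) weighted by the priors over the 4 (stuck control-rod sensor, genuine neutron-flux excursion) configurations:
  P(scram) = 0.073×0.96×0.83 + 0.93511×0.96×0.17 + 0.58285×0.04×0.83 + 0.9708×0.04×0.17
        = 0.058166 + 0.152610 + 0.019351 + 0.006601 = 0.236728
Configurations with genuine neutron-flux excursion contribute 0.159211, so
  P(genuine neutron-flux excursion | scram) = 0.159211 / 0.236728 ≈ 0.6725

Now also conditioning on stuck control-rod sensor≠true:
P(scram | ¬stuck control-rod sensor) = 0.073×0.83 + 0.93511×0.17 = 0.060590 + 0.158969 = 0.219559
Of this, 0.158969 comes from 0.93511×0.17 (the genuine neutron-flux excursion=true cases).
Hence the posterior is 0.158969/0.219559 ≈ 0.7240.
With stuck control-rod sensor excluded, genuine neutron-flux excursion must carry more of the explanatory weight for the scram.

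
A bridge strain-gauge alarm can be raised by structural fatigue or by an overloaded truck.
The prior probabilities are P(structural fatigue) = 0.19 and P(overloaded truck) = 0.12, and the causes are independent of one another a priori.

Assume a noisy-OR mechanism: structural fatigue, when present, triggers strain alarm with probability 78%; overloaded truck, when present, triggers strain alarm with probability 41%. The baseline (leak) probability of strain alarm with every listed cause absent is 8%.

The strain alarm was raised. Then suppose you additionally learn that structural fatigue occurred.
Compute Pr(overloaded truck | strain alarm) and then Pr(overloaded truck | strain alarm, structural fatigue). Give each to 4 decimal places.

Pr(overloaded truck | strain alarm) ≈ 0.2531; Pr(overloaded truck | strain alarm, structural fatigue) ≈ 0.1309

Under noisy-OR, P(strain alarm | causes) = 1 − (1−0.08)·∏(1−qᵢ) over the active causes.
Numerator (weight on configurations with overloaded truck): 0.044440 + 0.020077 = 0.064517
The normalizing constant is 0.08·0.81·0.88 + 0.4572·0.81·0.12 + 0.7976·0.19·0.88 + 0.880584·0.19·0.12 = 0.254900
Posterior = 0.064517 / 0.254900 ≈ 0.2531

With the extra evidence:
For the numerator, keep only overloaded truck=true terms: 0.880584×0.12 = 0.105670
Denominator P(strain alarm | structural fatigue): 0.7976×0.88 + 0.880584×0.12 = 0.807558
Posterior = 0.105670 / 0.807558 ≈ 0.1309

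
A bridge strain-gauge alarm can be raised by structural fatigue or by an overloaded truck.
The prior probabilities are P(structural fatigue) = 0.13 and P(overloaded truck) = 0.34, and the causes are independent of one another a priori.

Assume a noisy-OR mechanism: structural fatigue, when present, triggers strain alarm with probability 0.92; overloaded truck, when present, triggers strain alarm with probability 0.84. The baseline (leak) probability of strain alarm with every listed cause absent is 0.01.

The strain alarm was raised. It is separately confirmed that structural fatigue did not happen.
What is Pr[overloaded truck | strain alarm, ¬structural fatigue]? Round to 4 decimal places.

Pr[overloaded truck | strain alarm, ¬structural fatigue] ≈ 0.9775

Under noisy-OR, P(strain alarm | causes) = 1 − (1−0.01)·∏(1−qᵢ) over the active causes.
Weight on overloaded truck=true, given the evidence: 0.8416*0.34 = 0.286144
The normalizing constant is 0.01*0.66 + 0.8416*0.34 = 0.292744
Posterior = 0.286144 / 0.292744 ≈ 0.9775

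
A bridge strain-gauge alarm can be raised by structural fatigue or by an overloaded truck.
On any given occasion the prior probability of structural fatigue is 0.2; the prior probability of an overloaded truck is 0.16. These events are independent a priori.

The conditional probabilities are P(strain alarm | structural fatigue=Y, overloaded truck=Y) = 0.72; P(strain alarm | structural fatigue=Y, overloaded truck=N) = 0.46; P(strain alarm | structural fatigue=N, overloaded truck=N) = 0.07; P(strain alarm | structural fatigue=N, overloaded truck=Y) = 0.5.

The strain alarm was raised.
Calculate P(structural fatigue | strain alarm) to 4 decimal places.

P(structural fatigue | strain alarm) ≈ 0.4746

Sum P(strain alarm|·) weighted by the priors over the 4 (structural fatigue, overloaded truck) configurations:
  P(strain alarm) = 0.07×0.8×0.84 + 0.5×0.8×0.16 + 0.46×0.2×0.84 + 0.72×0.2×0.16
        = 0.047040 + 0.064000 + 0.077280 + 0.023040 = 0.211360
Configurations with structural fatigue contribute 0.100320, so
  P(structural fatigue | strain alarm) = 0.100320 / 0.211360 ≈ 0.4746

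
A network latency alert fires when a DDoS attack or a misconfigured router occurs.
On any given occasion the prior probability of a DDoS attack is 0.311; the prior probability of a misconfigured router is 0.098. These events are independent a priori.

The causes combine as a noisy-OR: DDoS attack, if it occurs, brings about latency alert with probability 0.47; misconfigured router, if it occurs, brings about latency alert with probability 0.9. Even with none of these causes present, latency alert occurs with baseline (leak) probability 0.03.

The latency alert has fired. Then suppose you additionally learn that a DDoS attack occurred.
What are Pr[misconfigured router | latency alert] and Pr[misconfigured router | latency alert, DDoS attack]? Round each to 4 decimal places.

Under noisy-OR, P(latency alert | causes) = 1 − (1−0.03)·∏(1−qᵢ) over the active causes.
By total probability over the 4 (DDoS attack, misconfigured router) configurations:
  P(latency alert) = 0.03*0.689*0.902 + 0.903*0.689*0.098 + 0.4859*0.311*0.902 + 0.94859*0.311*0.098
        = 0.018644 + 0.060972 + 0.136306 + 0.028911 = 0.244833
Configurations with misconfigured router contribute 0.089883, so
  P(misconfigured router | latency alert) = 0.089883 / 0.244833 ≈ 0.3671

Now condition on the additional information:
For the numerator, keep only misconfigured router=true terms: 0.94859×0.098 = 0.092962
Denominator P(latency alert | DDoS attack): 0.4859×0.902 + 0.94859×0.098 = 0.531244
P(misconfigured router | latency alert, DDoS attack) = 0.092962/0.531244 ≈ 0.1750

Pr[misconfigured router | latency alert] ≈ 0.3671; Pr[misconfigured router | latency alert, DDoS attack] ≈ 0.1750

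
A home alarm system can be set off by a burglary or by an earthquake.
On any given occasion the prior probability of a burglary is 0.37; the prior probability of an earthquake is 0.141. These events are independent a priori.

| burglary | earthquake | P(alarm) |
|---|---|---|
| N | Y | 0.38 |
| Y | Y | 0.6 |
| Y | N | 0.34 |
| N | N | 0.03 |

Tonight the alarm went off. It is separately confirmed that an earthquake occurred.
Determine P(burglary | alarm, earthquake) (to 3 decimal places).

P(burglary | alarm, earthquake) ≈ 0.481

P(alarm | earthquake) = 0.38*0.63 + 0.6*0.37 = 0.239400 + 0.222000 = 0.461400
The burglary-present share is 0.6*0.37 = 0.222000.
Hence the posterior is 0.222000/0.461400 ≈ 0.481.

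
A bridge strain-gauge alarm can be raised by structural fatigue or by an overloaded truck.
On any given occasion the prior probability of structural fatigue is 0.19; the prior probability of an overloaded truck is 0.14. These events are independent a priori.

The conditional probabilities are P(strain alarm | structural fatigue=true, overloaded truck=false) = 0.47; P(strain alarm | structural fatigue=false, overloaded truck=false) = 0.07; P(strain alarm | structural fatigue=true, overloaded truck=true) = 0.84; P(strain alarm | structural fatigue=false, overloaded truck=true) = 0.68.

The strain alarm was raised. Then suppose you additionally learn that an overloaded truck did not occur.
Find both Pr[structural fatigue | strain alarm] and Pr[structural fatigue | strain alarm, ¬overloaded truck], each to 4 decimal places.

Weight on structural fatigue=true, given the evidence: 0.076798 + 0.022344 = 0.099142
Denominator P(strain alarm): 0.07×0.81×0.86 + 0.68×0.81×0.14 + 0.47×0.19×0.86 + 0.84×0.19×0.14 = 0.225016
P(structural fatigue | strain alarm) = 0.099142/0.225016 ≈ 0.4406

Now condition on the additional information:
For the numerator, keep only structural fatigue=true terms: 0.47·0.19 = 0.089300
Denominator P(strain alarm | ¬overloaded truck): 0.07·0.81 + 0.47·0.19 = 0.146000
P(structural fatigue | strain alarm, ¬overloaded truck) = 0.089300/0.146000 ≈ 0.6116
With overloaded truck excluded, structural fatigue must carry more of the explanatory weight for the strain alarm.

Pr[structural fatigue | strain alarm] ≈ 0.4406; Pr[structural fatigue | strain alarm, ¬overloaded truck] ≈ 0.6116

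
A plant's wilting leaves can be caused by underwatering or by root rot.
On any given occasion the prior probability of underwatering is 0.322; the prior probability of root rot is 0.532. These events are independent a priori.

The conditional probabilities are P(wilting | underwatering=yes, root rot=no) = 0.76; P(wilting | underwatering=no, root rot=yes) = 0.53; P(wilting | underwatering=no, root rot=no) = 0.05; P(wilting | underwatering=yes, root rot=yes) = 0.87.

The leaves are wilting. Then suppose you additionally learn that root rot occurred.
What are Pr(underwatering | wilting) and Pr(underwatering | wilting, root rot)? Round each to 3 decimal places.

Sum P(wilting|·) weighted by the priors over the 4 (underwatering, root rot) configurations:
  P(wilting) = 0.05·0.678·0.468 + 0.53·0.678·0.532 + 0.76·0.322·0.468 + 0.87·0.322·0.532
        = 0.015865 + 0.191169 + 0.114529 + 0.149034 = 0.470597
Configurations with underwatering contribute 0.263563, so
  P(underwatering | wilting) = 0.263563 / 0.470597 ≈ 0.560

Now condition on the additional information:
P(wilting | root rot) = 0.53·0.678 + 0.87·0.322 = 0.359340 + 0.280140 = 0.639480
Restricting to configurations with underwatering present: 0.87·0.322 = 0.280140.
So P(underwatering | wilting, root rot) = 0.280140/0.639480 ≈ 0.438.
Conditioning on root rot lowers the posterior on underwatering: the classic explaining-away effect in a common-effect structure.

Pr(underwatering | wilting) ≈ 0.560; Pr(underwatering | wilting, root rot) ≈ 0.438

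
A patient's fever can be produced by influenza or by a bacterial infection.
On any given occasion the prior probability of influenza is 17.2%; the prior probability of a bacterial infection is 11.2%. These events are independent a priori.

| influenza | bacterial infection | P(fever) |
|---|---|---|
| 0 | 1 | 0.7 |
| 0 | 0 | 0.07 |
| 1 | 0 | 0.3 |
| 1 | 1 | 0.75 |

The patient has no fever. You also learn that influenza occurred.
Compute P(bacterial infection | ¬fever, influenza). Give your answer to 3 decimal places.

Enumerate both values of bacterial infection and weight by the priors:
  P(¬fever | influenza) = 0.7·0.888 + 0.25·0.112
        = 0.621600 + 0.028000 = 0.649600
The terms with bacterial infection present sum to 0.028000, so
  P(bacterial infection | ¬fever, influenza) = 0.028000 / 0.649600 ≈ 0.043

P(bacterial infection | ¬fever, influenza) ≈ 0.043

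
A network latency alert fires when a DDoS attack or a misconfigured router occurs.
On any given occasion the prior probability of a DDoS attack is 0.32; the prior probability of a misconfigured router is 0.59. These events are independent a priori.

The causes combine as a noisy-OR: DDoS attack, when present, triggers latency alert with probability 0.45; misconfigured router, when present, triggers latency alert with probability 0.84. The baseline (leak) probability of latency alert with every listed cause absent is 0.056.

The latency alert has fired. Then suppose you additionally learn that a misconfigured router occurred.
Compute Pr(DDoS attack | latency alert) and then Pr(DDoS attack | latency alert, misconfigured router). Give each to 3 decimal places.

Under noisy-OR, P(latency alert | causes) = 1 − (1−0.056)·∏(1−qᵢ) over the active causes.
P(latency alert) = 0.056×0.68×0.41 + 0.84896×0.68×0.59 + 0.4808×0.32×0.41 + 0.916928×0.32×0.59 = 0.015613 + 0.340603 + 0.063081 + 0.173116 = 0.592413
Restricting to configurations with DDoS attack present: 0.063081 + 0.173116 = 0.236197.
Hence the posterior is 0.236197/0.592413 ≈ 0.399.

Now condition on the additional information:
Numerator (weight on configurations with DDoS attack): 0.916928·0.32 = 0.293417
The normalizing constant is 0.84896·0.68 + 0.916928·0.32 = 0.870710
Posterior = 0.293417 / 0.870710 ≈ 0.337
— misconfigured router explains away the evidence for DDoS attack.

Pr(DDoS attack | latency alert) ≈ 0.399; Pr(DDoS attack | latency alert, misconfigured router) ≈ 0.337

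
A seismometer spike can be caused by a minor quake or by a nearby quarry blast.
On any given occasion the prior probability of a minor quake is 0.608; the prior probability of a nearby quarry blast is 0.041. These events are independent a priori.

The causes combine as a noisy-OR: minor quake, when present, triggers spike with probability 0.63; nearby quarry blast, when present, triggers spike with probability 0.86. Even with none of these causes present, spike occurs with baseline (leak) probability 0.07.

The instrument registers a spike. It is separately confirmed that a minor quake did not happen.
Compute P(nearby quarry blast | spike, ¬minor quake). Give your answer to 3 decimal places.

Under noisy-OR, P(spike | causes) = 1 − (1−0.07)·∏(1−qᵢ) over the active causes.
For the numerator, keep only nearby quarry blast=true terms: 0.8698×0.041 = 0.035662
Normalizer over all consistent configurations: 0.07×0.959 + 0.8698×0.041 = 0.102792
P(nearby quarry blast | spike, ¬minor quake) = 0.035662/0.102792 ≈ 0.347

P(nearby quarry blast | spike, ¬minor quake) ≈ 0.347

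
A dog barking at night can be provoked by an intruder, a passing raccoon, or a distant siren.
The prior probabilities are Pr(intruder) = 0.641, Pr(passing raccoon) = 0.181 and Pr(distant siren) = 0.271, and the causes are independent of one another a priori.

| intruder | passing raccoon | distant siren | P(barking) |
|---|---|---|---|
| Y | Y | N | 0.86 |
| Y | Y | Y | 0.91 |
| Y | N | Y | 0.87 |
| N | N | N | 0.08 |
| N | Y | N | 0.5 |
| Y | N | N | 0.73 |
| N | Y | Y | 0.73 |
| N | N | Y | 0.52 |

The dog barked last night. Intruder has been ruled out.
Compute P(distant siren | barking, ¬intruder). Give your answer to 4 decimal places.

Weight on distant siren=true, given the evidence: 0.115413 + 0.035807 = 0.151220
The normalizing constant is 0.08×0.819×0.729 + 0.52×0.819×0.271 + 0.5×0.181×0.729 + 0.73×0.181×0.271 = 0.264958
P(distant siren | barking, ¬intruder) = 0.151220/0.264958 ≈ 0.5707

P(distant siren | barking, ¬intruder) ≈ 0.5707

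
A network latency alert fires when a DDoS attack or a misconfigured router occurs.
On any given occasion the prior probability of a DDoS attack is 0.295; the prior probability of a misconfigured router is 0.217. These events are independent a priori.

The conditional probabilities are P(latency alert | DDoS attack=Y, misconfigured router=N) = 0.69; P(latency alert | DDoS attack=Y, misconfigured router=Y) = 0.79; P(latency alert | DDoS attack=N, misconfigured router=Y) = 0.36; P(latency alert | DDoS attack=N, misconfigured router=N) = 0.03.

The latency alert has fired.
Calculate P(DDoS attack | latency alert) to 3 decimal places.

Weight on DDoS attack=true, given the evidence: 0.159380 + 0.050572 = 0.209952
Normalizer over all consistent configurations: 0.03·0.705·0.783 + 0.36·0.705·0.217 + 0.69·0.295·0.783 + 0.79·0.295·0.217 = 0.281587
Posterior = 0.209952 / 0.281587 ≈ 0.746

P(DDoS attack | latency alert) ≈ 0.746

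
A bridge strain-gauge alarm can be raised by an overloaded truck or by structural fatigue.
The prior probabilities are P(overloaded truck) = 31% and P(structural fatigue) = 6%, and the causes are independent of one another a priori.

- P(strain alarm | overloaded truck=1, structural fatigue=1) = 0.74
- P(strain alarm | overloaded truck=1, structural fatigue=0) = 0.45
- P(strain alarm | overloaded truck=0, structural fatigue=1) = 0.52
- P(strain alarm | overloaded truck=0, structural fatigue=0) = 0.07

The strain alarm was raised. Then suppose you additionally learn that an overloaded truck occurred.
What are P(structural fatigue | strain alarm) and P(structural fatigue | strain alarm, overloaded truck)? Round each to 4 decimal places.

P(strain alarm) = 0.07×0.69×0.94 + 0.52×0.69×0.06 + 0.45×0.31×0.94 + 0.74×0.31×0.06 = 0.045402 + 0.021528 + 0.131130 + 0.013764 = 0.211824
Restricting to configurations with structural fatigue present: 0.021528 + 0.013764 = 0.035292.
P(structural fatigue | strain alarm) = 0.035292 / 0.211824 ≈ 0.1666

Now also conditioning on overloaded truck=true:
P(strain alarm | overloaded truck) = 0.45*0.94 + 0.74*0.06 = 0.423000 + 0.044400 = 0.467400
Of this, 0.044400 comes from 0.74*0.06 (the structural fatigue=true cases).
So P(structural fatigue | strain alarm, overloaded truck) = 0.044400/0.467400 ≈ 0.0950.
The drop from 0.1666 to 0.0950 is the explaining-away (discounting) effect.

P(structural fatigue | strain alarm) ≈ 0.1666; P(structural fatigue | strain alarm, overloaded truck) ≈ 0.0950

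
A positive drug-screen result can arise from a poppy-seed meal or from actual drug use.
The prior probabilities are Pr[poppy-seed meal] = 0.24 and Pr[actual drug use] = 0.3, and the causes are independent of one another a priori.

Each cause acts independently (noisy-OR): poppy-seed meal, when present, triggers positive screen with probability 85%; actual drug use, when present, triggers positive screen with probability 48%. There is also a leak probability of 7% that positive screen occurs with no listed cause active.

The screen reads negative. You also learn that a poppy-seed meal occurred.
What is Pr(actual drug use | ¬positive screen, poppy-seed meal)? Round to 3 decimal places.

Under noisy-OR, P(positive screen | causes) = 1 − (1−0.07)·∏(1−qᵢ) over the active causes.
Weight on actual drug use=true, given the evidence: 0.07254×0.3 = 0.021762
The normalizing constant is 0.1395×0.7 + 0.07254×0.3 = 0.119412
Posterior = 0.021762 / 0.119412 ≈ 0.182

Pr(actual drug use | ¬positive screen, poppy-seed meal) ≈ 0.182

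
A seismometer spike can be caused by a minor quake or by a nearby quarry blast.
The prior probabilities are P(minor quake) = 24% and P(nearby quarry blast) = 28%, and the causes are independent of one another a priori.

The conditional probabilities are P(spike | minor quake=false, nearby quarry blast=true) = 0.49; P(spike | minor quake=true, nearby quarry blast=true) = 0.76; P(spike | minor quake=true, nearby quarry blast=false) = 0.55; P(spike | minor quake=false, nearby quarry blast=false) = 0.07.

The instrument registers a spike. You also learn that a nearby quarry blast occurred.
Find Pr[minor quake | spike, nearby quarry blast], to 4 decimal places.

Numerator (weight on configurations with minor quake): 0.76×0.24 = 0.182400
Denominator P(spike | nearby quarry blast): 0.49×0.76 + 0.76×0.24 = 0.554800
Posterior = 0.182400 / 0.554800 ≈ 0.3288

Pr[minor quake | spike, nearby quarry blast] ≈ 0.3288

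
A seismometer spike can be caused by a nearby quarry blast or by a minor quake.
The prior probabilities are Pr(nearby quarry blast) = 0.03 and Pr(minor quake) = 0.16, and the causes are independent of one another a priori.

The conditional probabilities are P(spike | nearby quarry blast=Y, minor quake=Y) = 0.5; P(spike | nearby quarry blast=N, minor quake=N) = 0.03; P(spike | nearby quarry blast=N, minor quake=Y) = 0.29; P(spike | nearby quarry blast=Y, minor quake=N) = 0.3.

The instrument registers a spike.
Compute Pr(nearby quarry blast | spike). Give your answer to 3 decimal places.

Pr(nearby quarry blast | spike) ≈ 0.125

For the numerator, keep only nearby quarry blast=true terms: 0.007560 + 0.002400 = 0.009960
Normalizer over all consistent configurations: 0.03·0.97·0.84 + 0.29·0.97·0.16 + 0.3·0.03·0.84 + 0.5·0.03·0.16 = 0.079412
P(nearby quarry blast | spike) = 0.009960/0.079412 ≈ 0.125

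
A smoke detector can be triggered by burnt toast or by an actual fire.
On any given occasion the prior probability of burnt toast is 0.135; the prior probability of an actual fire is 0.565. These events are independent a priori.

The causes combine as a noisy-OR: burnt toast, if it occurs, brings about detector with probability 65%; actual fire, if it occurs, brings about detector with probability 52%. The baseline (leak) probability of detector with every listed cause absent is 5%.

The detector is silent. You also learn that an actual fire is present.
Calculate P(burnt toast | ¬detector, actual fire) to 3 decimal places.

Under noisy-OR, P(detector | causes) = 1 − (1−0.05)·∏(1−qᵢ) over the active causes.
Enumerate both values of burnt toast and weight by the priors:
  P(¬detector | actual fire) = 0.456*0.865 + 0.1596*0.135
        = 0.394440 + 0.021546 = 0.415986
The terms with burnt toast present sum to 0.021546, so
  P(burnt toast | ¬detector, actual fire) = 0.021546 / 0.415986 ≈ 0.052

P(burnt toast | ¬detector, actual fire) ≈ 0.052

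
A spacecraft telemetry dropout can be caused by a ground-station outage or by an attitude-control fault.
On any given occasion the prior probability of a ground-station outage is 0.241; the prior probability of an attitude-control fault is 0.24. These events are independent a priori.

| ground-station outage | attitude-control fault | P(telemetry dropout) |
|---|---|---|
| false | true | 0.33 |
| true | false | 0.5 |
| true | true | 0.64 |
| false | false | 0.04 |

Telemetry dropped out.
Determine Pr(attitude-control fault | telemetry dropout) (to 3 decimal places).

Pr(attitude-control fault | telemetry dropout) ≈ 0.459

P(telemetry dropout) = 0.04×0.759×0.76 + 0.33×0.759×0.24 + 0.5×0.241×0.76 + 0.64×0.241×0.24 = 0.023074 + 0.060113 + 0.091580 + 0.037018 = 0.211785
Of this, 0.097131 comes from 0.060113 + 0.037018 (the attitude-control fault=true cases).
P(attitude-control fault | telemetry dropout) = 0.097131 / 0.211785 ≈ 0.459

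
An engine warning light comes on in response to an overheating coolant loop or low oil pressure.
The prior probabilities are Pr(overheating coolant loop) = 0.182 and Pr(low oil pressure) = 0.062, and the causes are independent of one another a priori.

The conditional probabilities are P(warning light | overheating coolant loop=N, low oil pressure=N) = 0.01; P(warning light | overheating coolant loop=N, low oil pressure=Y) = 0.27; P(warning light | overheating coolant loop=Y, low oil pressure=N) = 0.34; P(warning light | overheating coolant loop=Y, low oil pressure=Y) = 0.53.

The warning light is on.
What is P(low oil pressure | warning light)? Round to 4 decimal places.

P(low oil pressure | warning light) ≈ 0.2304

Numerator (weight on configurations with low oil pressure): 0.013693 + 0.005981 = 0.019674
The normalizing constant is 0.01*0.818*0.938 + 0.27*0.818*0.062 + 0.34*0.182*0.938 + 0.53*0.182*0.062 = 0.085390
Posterior = 0.019674 / 0.085390 ≈ 0.2304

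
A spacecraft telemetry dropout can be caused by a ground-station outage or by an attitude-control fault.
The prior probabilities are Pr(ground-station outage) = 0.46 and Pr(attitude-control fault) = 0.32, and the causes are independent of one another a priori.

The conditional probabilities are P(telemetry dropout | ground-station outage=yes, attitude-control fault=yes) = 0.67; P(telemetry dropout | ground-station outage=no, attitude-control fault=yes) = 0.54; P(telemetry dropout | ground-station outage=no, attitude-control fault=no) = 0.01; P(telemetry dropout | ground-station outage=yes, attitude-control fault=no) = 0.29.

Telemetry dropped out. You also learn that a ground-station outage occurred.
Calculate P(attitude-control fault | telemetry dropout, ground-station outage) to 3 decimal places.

P(attitude-control fault | telemetry dropout, ground-station outage) ≈ 0.521

By total probability over both values of attitude-control fault:
  P(telemetry dropout | ground-station outage) = 0.29×0.68 + 0.67×0.32
        = 0.197200 + 0.214400 = 0.411600
The terms with attitude-control fault present sum to 0.214400, so
  P(attitude-control fault | telemetry dropout, ground-station outage) = 0.214400 / 0.411600 ≈ 0.521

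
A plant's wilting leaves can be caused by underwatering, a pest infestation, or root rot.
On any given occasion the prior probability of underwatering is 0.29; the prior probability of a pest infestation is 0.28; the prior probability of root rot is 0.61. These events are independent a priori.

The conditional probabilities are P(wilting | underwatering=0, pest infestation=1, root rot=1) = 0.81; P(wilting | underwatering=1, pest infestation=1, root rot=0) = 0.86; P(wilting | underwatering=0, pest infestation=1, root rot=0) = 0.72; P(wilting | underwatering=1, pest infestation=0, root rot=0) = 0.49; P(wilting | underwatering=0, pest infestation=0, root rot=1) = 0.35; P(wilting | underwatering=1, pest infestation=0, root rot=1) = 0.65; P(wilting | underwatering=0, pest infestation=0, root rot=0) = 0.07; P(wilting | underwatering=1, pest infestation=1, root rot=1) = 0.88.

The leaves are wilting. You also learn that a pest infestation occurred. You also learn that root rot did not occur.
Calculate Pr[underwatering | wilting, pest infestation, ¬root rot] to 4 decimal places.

P(wilting | pest infestation, ¬root rot) = 0.72·0.71 + 0.86·0.29 = 0.511200 + 0.249400 = 0.760600
Of this, 0.249400 comes from 0.86·0.29 (the underwatering=true cases).
Hence the posterior is 0.249400/0.760600 ≈ 0.3279.

Pr[underwatering | wilting, pest infestation, ¬root rot] ≈ 0.3279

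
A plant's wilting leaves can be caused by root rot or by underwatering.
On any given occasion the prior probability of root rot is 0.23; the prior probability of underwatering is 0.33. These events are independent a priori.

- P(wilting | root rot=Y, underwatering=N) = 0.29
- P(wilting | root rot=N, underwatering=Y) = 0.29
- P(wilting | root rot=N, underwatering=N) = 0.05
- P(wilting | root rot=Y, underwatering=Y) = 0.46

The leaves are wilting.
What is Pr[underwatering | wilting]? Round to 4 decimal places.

Pr[underwatering | wilting] ≈ 0.6064

P(wilting) = 0.05×0.77×0.67 + 0.29×0.77×0.33 + 0.29×0.23×0.67 + 0.46×0.23×0.33 = 0.025795 + 0.073689 + 0.044689 + 0.034914 = 0.179087
Of this, 0.108603 comes from 0.073689 + 0.034914 (the underwatering=true cases).
P(underwatering | wilting) = 0.108603 / 0.179087 ≈ 0.6064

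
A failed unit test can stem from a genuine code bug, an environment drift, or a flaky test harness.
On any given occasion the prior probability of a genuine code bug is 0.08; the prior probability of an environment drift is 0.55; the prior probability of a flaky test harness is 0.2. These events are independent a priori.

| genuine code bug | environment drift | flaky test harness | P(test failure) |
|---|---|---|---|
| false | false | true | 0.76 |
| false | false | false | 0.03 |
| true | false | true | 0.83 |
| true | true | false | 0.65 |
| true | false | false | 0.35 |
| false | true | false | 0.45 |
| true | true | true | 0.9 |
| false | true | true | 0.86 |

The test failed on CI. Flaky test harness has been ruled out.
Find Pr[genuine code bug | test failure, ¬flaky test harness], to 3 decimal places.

Pr[genuine code bug | test failure, ¬flaky test harness] ≈ 0.146

P(test failure | ¬flaky test harness) = 0.03×0.92×0.45 + 0.45×0.92×0.55 + 0.35×0.08×0.45 + 0.65×0.08×0.55 = 0.012420 + 0.227700 + 0.012600 + 0.028600 = 0.281320
Restricting to configurations with genuine code bug present: 0.012600 + 0.028600 = 0.041200.
P(genuine code bug | test failure, ¬flaky test harness) = 0.041200 / 0.281320 ≈ 0.146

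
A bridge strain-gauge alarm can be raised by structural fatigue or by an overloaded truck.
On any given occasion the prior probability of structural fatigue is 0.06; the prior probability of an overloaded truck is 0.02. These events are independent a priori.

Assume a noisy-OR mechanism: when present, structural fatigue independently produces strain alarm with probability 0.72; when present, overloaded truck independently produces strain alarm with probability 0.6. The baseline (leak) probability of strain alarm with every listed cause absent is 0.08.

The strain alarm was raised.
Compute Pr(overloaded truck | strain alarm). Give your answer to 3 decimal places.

Under noisy-OR, P(strain alarm | causes) = 1 − (1−0.08)·∏(1−qᵢ) over the active causes.
Weight on overloaded truck=true, given the evidence: 0.011882 + 0.001076 = 0.012958
The normalizing constant is 0.08×0.94×0.98 + 0.632×0.94×0.02 + 0.7424×0.06×0.98 + 0.89696×0.06×0.02 = 0.130307
P(overloaded truck | strain alarm) = 0.012958/0.130307 ≈ 0.099

Pr(overloaded truck | strain alarm) ≈ 0.099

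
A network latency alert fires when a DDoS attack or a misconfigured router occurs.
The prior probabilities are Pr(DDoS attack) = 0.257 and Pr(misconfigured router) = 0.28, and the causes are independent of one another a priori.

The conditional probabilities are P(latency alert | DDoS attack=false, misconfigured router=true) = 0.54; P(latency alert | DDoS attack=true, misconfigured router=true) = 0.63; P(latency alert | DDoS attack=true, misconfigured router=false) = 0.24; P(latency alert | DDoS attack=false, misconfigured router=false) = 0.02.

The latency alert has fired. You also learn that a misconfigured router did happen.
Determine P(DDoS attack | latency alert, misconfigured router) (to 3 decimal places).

P(DDoS attack | latency alert, misconfigured router) ≈ 0.288

Sum P(latency alert|·) weighted by the priors over both values of DDoS attack:
  P(latency alert | misconfigured router) = 0.54·0.743 + 0.63·0.257
        = 0.401220 + 0.161910 = 0.563130
Keeping only the DDoS attack-present terms gives 0.161910, so
  P(DDoS attack | latency alert, misconfigured router) = 0.161910 / 0.563130 ≈ 0.288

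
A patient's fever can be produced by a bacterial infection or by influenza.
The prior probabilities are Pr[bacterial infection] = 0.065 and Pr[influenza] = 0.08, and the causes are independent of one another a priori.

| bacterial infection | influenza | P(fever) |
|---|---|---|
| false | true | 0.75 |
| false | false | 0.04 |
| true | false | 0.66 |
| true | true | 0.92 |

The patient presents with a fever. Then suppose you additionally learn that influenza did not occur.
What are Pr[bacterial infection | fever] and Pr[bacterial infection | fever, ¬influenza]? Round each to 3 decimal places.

P(fever) = 0.04*0.935*0.92 + 0.75*0.935*0.08 + 0.66*0.065*0.92 + 0.92*0.065*0.08 = 0.034408 + 0.056100 + 0.039468 + 0.004784 = 0.134760
Of this, 0.044252 comes from 0.039468 + 0.004784 (the bacterial infection=true cases).
So P(bacterial infection | fever) = 0.044252/0.134760 ≈ 0.328.

With the extra evidence:
By total probability over both values of bacterial infection:
  P(fever | ¬influenza) = 0.04×0.935 + 0.66×0.065
        = 0.037400 + 0.042900 = 0.080300
The terms with bacterial infection present sum to 0.042900, so
  P(bacterial infection | fever, ¬influenza) = 0.042900 / 0.080300 ≈ 0.534

Pr[bacterial infection | fever] ≈ 0.328; Pr[bacterial infection | fever, ¬influenza] ≈ 0.534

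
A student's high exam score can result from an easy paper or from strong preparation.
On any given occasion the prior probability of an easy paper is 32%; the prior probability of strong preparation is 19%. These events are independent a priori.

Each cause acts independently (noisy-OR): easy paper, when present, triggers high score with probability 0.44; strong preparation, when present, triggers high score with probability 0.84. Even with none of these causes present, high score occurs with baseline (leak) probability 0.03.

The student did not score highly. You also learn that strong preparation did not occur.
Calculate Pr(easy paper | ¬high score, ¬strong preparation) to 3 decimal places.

Pr(easy paper | ¬high score, ¬strong preparation) ≈ 0.209

Under noisy-OR, P(high score | causes) = 1 − (1−0.03)·∏(1−qᵢ) over the active causes.
Enumerate both values of easy paper and weight by the priors:
  P(¬high score | ¬strong preparation) = 0.97*0.68 + 0.5432*0.32
        = 0.659600 + 0.173824 = 0.833424
Keeping only the easy paper-present terms gives 0.173824, so
  P(easy paper | ¬high score, ¬strong preparation) = 0.173824 / 0.833424 ≈ 0.209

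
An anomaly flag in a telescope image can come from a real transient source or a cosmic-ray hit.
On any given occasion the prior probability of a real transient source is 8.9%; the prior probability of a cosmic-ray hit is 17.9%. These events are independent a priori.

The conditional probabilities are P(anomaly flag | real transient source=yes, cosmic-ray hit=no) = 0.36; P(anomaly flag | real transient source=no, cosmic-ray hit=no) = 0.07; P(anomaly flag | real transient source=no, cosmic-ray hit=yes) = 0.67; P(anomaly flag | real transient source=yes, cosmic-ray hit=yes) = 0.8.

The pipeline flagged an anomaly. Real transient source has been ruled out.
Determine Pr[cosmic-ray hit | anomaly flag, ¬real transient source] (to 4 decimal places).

Pr[cosmic-ray hit | anomaly flag, ¬real transient source] ≈ 0.6760

By total probability over both values of cosmic-ray hit:
  P(anomaly flag | ¬real transient source) = 0.07*0.821 + 0.67*0.179
        = 0.057470 + 0.119930 = 0.177400
Configurations with cosmic-ray hit contribute 0.119930, so
  P(cosmic-ray hit | anomaly flag, ¬real transient source) = 0.119930 / 0.177400 ≈ 0.6760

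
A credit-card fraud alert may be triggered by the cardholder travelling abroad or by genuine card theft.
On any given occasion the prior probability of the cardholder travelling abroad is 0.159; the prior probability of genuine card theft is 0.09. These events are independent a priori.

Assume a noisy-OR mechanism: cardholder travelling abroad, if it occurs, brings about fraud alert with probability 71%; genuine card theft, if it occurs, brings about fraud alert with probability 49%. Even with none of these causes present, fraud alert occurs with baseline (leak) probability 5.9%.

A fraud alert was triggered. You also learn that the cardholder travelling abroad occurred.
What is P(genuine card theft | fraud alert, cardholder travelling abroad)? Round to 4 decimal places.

Under noisy-OR, P(fraud alert | causes) = 1 − (1−0.059)·∏(1−qᵢ) over the active causes.
Sum P(fraud alert|·) weighted by the priors over both values of genuine card theft:
  P(fraud alert | cardholder travelling abroad) = 0.72711·0.91 + 0.860826·0.09
        = 0.661670 + 0.077474 = 0.739144
Configurations with genuine card theft contribute 0.077474, so
  P(genuine card theft | fraud alert, cardholder travelling abroad) = 0.077474 / 0.739144 ≈ 0.1048

P(genuine card theft | fraud alert, cardholder travelling abroad) ≈ 0.1048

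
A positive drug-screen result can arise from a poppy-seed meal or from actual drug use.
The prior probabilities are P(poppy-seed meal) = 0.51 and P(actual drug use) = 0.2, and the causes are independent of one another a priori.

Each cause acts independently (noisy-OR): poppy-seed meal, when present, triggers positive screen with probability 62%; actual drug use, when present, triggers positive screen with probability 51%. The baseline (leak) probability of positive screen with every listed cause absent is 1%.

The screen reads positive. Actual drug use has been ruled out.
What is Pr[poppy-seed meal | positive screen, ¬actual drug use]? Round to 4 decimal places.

Under noisy-OR, P(positive screen | causes) = 1 − (1−0.01)·∏(1−qᵢ) over the active causes.
By total probability over both values of poppy-seed meal:
  P(positive screen | ¬actual drug use) = 0.01·0.49 + 0.6238·0.51
        = 0.004900 + 0.318138 = 0.323038
Configurations with poppy-seed meal contribute 0.318138, so
  P(poppy-seed meal | positive screen, ¬actual drug use) = 0.318138 / 0.323038 ≈ 0.9848

Pr[poppy-seed meal | positive screen, ¬actual drug use] ≈ 0.9848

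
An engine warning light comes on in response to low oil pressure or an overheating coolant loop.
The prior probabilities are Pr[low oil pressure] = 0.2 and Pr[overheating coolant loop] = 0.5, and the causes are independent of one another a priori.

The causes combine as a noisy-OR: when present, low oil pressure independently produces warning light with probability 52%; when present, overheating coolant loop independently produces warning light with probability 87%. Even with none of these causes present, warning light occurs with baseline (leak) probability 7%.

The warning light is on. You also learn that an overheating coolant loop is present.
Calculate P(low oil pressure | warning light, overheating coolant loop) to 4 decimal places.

P(low oil pressure | warning light, overheating coolant loop) ≈ 0.2113

Under noisy-OR, P(warning light | causes) = 1 − (1−0.07)·∏(1−qᵢ) over the active causes.
Numerator (weight on configurations with low oil pressure): 0.941968·0.2 = 0.188394
Denominator P(warning light | overheating coolant loop): 0.8791·0.8 + 0.941968·0.2 = 0.891674
P(low oil pressure | warning light, overheating coolant loop) = 0.188394/0.891674 ≈ 0.2113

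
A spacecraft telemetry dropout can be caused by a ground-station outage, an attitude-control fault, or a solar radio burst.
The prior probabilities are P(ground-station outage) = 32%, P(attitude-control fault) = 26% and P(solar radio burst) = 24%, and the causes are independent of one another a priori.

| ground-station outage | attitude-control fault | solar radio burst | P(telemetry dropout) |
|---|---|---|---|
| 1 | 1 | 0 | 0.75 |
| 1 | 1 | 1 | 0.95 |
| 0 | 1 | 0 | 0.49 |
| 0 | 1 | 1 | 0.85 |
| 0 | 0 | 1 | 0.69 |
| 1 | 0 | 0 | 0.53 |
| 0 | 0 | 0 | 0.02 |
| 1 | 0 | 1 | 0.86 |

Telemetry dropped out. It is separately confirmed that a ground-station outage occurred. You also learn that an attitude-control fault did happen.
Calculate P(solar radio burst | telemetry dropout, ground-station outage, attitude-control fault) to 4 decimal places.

Sum P(telemetry dropout|·) weighted by the priors over both values of solar radio burst:
  P(telemetry dropout | ground-station outage, attitude-control fault) = 0.75*0.76 + 0.95*0.24
        = 0.570000 + 0.228000 = 0.798000
Keeping only the solar radio burst-present terms gives 0.228000, so
  P(solar radio burst | telemetry dropout, ground-station outage, attitude-control fault) = 0.228000 / 0.798000 ≈ 0.2857

P(solar radio burst | telemetry dropout, ground-station outage, attitude-control fault) ≈ 0.2857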